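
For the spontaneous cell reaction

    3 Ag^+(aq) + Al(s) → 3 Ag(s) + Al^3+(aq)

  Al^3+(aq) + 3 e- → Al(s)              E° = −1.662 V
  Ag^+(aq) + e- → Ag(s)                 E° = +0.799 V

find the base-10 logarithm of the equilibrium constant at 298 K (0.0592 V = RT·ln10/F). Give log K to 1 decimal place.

log K = 124.7

The Ag⁺/Ag couple is reduced (cathode); E°cell = +0.799 − (−1.662) = +2.461 V with n = 3.
At equilibrium E = 0, so log K = nE°cell / 0.0592 = (3)(+2.461) / 0.0592 = 124.7.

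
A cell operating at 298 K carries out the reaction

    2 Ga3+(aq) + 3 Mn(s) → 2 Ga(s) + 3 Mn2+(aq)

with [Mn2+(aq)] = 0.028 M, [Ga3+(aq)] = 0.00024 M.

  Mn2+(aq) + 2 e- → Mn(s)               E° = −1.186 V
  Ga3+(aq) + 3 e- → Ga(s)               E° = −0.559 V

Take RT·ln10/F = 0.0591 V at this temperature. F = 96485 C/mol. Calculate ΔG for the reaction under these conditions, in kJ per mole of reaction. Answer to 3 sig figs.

The standard cell potential is −0.559 − (−1.186) = +0.627 V, with n = 6 electrons in the balanced equation.
Here Q = [Mn2+(aq)]^3 / [Ga3+(aq)]^2 = 381 (log Q = 2.581), giving E = +0.627 − (0.0591/6)·(2.581) = +0.6016 V.
Finally ΔG = −nFE = −(6)(96485 C/mol)(+0.6016 V) = −348 kJ/mol.

−348 kJ/mol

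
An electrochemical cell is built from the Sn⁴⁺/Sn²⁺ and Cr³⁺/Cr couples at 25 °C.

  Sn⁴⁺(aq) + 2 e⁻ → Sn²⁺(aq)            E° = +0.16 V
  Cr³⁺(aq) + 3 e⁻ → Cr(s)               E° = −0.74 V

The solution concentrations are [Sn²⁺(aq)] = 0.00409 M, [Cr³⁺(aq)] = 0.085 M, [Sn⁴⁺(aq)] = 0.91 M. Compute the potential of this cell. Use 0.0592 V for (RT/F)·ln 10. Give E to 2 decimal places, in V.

+0.99 V

The Sn⁴⁺/Sn²⁺ couple has the more positive E°, so it is the cathode; Cr³⁺/Cr is the anode.
E°cell = E°cat − E°an = +0.16 − (−0.74) = +0.90 V; n = 6.
The balanced reaction is 3 Sn⁴⁺(aq) + 2 Cr(s) → 3 Sn²⁺(aq) + 2 Cr³⁺(aq), so Q = ([Sn²⁺(aq)]^3·[Cr³⁺(aq)]^2) / [Sn⁴⁺(aq)]^3 = 6.56×10^−10 and log Q = −9.183.
By the Nernst equation, E = +0.90 − (0.0592/6)·(−9.183) = +0.99 V.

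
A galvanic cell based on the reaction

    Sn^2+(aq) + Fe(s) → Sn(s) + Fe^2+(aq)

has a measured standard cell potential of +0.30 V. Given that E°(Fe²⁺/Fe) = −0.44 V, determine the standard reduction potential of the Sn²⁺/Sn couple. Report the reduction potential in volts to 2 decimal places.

In the reaction as written the Sn²⁺/Sn couple is reduced (cathode) and Fe²⁺/Fe is oxidized (anode), so E°cell = E°(Sn²⁺/Sn) − E°(Fe²⁺/Fe).
E°(Sn²⁺/Sn) = E°cell + E°(anode) = +0.30 + (−0.44) = −0.14 V.

−0.14 V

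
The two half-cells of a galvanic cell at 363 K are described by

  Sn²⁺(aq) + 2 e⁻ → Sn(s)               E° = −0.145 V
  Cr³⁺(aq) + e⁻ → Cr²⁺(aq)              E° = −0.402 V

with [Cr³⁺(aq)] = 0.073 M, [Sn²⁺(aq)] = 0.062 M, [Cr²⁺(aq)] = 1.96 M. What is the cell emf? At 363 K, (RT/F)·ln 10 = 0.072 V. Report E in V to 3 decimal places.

The Sn²⁺/Sn couple has the more positive E°, so it is the cathode; Cr³⁺/Cr²⁺ is the anode.
The standard potential is −0.145 − (−0.402) = +0.257 V and the balanced reaction transfers n = 2 electrons.
For the overall reaction Sn²⁺(aq) + 2 Cr²⁺(aq) → Sn(s) + 2 Cr³⁺(aq), Q = [Cr³⁺(aq)]^2 / ([Sn²⁺(aq)]·[Cr²⁺(aq)]^2) = 0.0224, giving log Q = −1.650.
E = E° − (0.072/n)·log Q = +0.257 − (0.072/2)(−1.650) = +0.316 V.

+0.316 V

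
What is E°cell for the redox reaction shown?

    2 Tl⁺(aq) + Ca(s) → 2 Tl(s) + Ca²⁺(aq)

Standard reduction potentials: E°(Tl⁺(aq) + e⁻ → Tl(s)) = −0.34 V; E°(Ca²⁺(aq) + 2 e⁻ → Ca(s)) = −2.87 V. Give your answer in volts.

+2.53 V

In the reaction as written, Tl⁺(aq) is reduced (cathode) and Ca²⁺(aq) is produced by oxidation at the anode.
E°cell = E°(cathode) − E°(anode) = −0.34 − (−2.87) = +2.53 V.
The positive value indicates the reaction is spontaneous as written.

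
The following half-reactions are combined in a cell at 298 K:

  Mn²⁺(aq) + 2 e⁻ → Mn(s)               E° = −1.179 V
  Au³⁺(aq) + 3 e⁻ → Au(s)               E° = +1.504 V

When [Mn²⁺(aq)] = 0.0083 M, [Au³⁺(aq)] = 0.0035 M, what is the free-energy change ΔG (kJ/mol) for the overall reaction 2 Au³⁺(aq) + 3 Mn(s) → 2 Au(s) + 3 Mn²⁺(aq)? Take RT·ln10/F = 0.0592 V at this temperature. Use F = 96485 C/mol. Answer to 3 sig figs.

−1560 kJ/mol

E°cell = +1.504 − (−1.179) = +2.683 V; the balanced reaction transfers n = 6 electrons.
Here Q = [Mn²⁺(aq)]^3 / [Au³⁺(aq)]^2 = 0.0467 (log Q = −1.331), giving E = +2.683 − (0.0592/6)·(−1.331) = +2.6961 V.
Finally ΔG = −nFE = −(6)(96485 C/mol)(+2.6961 V) = −1560 kJ/mol.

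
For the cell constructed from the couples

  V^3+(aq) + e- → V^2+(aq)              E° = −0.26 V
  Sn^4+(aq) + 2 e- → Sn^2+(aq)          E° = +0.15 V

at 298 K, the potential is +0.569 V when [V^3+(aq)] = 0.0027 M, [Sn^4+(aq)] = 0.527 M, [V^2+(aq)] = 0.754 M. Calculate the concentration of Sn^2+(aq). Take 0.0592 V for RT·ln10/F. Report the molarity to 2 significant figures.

The Sn⁴⁺/Sn²⁺ couple has the larger reduction potential, so it is the cathode: E°cell = +0.15 − (−0.26) = +0.41 V and n = 2.
Rearranging E = E° − (0.0592/n)·log Q gives log Q = 2(+0.41 − (+0.569))/0.0592 = −5.372.
The balanced reaction is Sn^4+(aq) + 2 V^2+(aq) → Sn^2+(aq) + 2 V^3+(aq), so Q = ([Sn^2+(aq)]·[V^3+(aq)]^2) / ([Sn^4+(aq)]·[V^2+(aq)]^2).
Solving for the unknown gives log [Sn^2+(aq)] = −0.758, so [Sn^2+(aq)] ≈ 0.17 M.

0.17 M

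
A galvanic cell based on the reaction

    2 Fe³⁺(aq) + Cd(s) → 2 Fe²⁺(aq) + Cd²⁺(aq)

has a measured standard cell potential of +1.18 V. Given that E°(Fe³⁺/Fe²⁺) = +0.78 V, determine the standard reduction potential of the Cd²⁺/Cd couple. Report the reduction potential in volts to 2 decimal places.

In the reaction as written the Fe³⁺/Fe²⁺ couple is reduced (cathode) and Cd²⁺/Cd is oxidized (anode), so E°cell = E°(Fe³⁺/Fe²⁺) − E°(Cd²⁺/Cd).
E°(Cd²⁺/Cd) = E°(cathode) − E°cell = +0.78 − (+1.18) = −0.40 V.

−0.40 V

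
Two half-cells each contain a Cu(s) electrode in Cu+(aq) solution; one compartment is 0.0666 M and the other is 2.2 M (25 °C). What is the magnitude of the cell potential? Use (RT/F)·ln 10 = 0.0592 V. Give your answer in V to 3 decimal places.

For a concentration cell E°cell = 0, since both electrodes use the same couple.
The compartment with the higher Cu+(aq) concentration (2.2 M) acts as the cathode; ions are reduced there and produced at the dilute (0.0666 M) anode.
With n = 1, Ecell = −(0.0592/1)·log([dilute]/[conc]) = −(0.0592/1)·log(0.0666/2.2) = +0.090 V.

0.090 V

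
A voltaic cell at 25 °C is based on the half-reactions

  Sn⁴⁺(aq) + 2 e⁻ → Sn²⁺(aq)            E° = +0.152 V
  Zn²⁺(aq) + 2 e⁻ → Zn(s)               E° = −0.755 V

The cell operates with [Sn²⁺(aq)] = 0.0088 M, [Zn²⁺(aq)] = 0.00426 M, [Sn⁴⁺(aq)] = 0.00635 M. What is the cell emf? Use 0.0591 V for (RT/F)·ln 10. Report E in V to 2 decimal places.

Sn⁴⁺/Sn²⁺ is reduced (cathode, E° = +0.152 V) and Zn²⁺/Zn is oxidized (anode).
The standard potential is +0.152 − (−0.755) = +0.907 V and the balanced reaction transfers n = 2 electrons.
Balancing gives Sn⁴⁺(aq) + Zn(s) → Sn²⁺(aq) + Zn²⁺(aq); hence Q = ([Sn²⁺(aq)]·[Zn²⁺(aq)]) / [Sn⁴⁺(aq)] = 0.0059 (log Q = −2.229).
Applying E = E° − (RT ln10/nF)·log Q gives +0.907 − (0.0591/2)(−2.229) = +0.97 V.

+0.97 V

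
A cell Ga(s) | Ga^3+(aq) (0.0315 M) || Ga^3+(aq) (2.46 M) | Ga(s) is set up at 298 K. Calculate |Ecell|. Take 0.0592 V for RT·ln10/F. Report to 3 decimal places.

0.037 V

For a concentration cell E°cell = 0, since both electrodes use the same couple.
The compartment with the higher Ga^3+(aq) concentration (2.46 M) acts as the cathode; ions are reduced there and produced at the dilute (0.0315 M) anode.
With n = 3, Ecell = −(0.0592/3)·log([dilute]/[conc]) = −(0.0592/3)·log(0.0315/2.46) = +0.037 V.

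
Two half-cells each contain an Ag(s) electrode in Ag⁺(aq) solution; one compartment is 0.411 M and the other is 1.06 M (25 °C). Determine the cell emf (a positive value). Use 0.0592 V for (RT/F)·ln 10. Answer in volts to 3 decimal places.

0.024 V

For a concentration cell E°cell = 0, since both electrodes use the same couple.
The compartment with the higher Ag⁺(aq) concentration (1.06 M) acts as the cathode; ions are reduced there and produced at the dilute (0.411 M) anode.
With n = 1, Ecell = −(0.0592/1)·log([dilute]/[conc]) = −(0.0592/1)·log(0.411/1.06) = +0.024 V.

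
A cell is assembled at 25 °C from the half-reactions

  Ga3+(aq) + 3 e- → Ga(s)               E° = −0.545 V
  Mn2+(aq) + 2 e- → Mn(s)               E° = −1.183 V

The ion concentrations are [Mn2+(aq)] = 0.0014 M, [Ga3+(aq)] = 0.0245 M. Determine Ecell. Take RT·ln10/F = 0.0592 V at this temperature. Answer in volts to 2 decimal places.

+0.69 V

Ga³⁺/Ga is reduced (cathode, E° = −0.545 V) and Mn²⁺/Mn is oxidized (anode).
The standard potential is −0.545 − (−1.183) = +0.638 V and the balanced reaction transfers n = 6 electrons.
The balanced reaction is 2 Ga3+(aq) + 3 Mn(s) → 2 Ga(s) + 3 Mn2+(aq), so Q = [Mn2+(aq)]^3 / [Ga3+(aq)]^2 = 4.57×10^−6 and log Q = −5.340.
By the Nernst equation, E = +0.638 − (0.0592/6)·(−5.340) = +0.69 V.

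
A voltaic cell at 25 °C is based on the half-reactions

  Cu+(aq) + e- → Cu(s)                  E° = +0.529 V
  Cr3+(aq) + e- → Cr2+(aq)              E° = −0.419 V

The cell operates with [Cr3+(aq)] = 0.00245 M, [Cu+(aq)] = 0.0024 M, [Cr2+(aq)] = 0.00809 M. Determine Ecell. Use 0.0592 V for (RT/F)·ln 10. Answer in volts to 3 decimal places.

+0.824 V

Cu⁺/Cu is reduced (cathode, E° = +0.529 V) and Cr³⁺/Cr²⁺ is oxidized (anode).
E°cell = +0.529 − (−0.419) = +0.948 V, with n = 1 electron transferred.
For the overall reaction Cu+(aq) + Cr2+(aq) → Cu(s) + Cr3+(aq), Q = [Cr3+(aq)] / ([Cu+(aq)]·[Cr2+(aq)]) = 126, giving log Q = 2.101.
Applying E = E° − (RT ln10/nF)·log Q gives +0.948 − (0.0592/1)(2.101) = +0.824 V.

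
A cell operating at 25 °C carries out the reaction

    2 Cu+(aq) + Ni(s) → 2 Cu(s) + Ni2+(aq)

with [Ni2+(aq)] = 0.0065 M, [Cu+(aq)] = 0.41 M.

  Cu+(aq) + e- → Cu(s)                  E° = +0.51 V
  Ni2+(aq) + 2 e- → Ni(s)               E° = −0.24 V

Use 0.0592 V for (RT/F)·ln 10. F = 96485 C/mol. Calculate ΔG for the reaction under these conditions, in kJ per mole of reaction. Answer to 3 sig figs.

−153 kJ/mol

With Cu⁺/Cu reduced at the cathode, E°cell = +0.51 − (−0.24) = +0.75 V and n = 2.
Q = [Ni2+(aq)] / [Cu+(aq)]^2 = 0.0387, so log Q = −1.413 and E = +0.75 − (0.0592/2)(−1.413) = +0.7918 V.
ΔG = −nFE = −(2)(96485)(+0.7918) J/mol = −153 kJ/mol.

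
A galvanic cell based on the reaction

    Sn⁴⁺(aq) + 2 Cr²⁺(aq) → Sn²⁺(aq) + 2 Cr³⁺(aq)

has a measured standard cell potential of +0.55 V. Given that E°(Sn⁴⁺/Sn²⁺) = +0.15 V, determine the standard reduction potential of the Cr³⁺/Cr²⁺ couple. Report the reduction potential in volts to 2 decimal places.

−0.40 V

In the reaction as written the Sn⁴⁺/Sn²⁺ couple is reduced (cathode) and Cr³⁺/Cr²⁺ is oxidized (anode), so E°cell = E°(Sn⁴⁺/Sn²⁺) − E°(Cr³⁺/Cr²⁺).
E°(Cr³⁺/Cr²⁺) = E°(cathode) − E°cell = +0.15 − (+0.55) = −0.40 V.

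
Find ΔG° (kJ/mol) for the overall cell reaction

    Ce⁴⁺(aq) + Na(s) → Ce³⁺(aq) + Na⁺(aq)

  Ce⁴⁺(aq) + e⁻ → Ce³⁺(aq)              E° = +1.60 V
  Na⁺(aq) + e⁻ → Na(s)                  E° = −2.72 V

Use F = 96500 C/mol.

In the reaction as written Ce⁴⁺(aq) is reduced, so the Ce⁴⁺/Ce³⁺ couple is the cathode and Na⁺/Na is the anode.
E°cell = +1.60 − (−2.72) = +4.32 V; balancing electrons gives n = 1.
ΔG° = −nFE°cell = −(1)(96500)(+4.32) J/mol = −417 kJ/mol.

−417 kJ/mol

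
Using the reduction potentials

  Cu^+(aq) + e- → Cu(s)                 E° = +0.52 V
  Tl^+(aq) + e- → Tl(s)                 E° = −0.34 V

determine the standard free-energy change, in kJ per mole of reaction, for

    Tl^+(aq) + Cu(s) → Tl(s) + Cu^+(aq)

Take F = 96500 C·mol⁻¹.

+83.0 kJ/mol

In the reaction as written Tl^+(aq) is reduced, so the Tl⁺/Tl couple is the cathode and Cu⁺/Cu is the anode.
E°cell = −0.34 − (+0.52) = −0.86 V; balancing electrons gives n = 1.
ΔG° = −nFE°cell = −(1)(96500)(−0.86) J/mol = +83.0 kJ/mol.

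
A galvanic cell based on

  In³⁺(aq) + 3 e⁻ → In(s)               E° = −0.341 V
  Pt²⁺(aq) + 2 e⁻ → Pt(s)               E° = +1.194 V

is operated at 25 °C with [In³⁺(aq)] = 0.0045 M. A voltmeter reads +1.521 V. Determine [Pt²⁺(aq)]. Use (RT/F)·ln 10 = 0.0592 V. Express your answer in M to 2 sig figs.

The Pt²⁺/Pt couple has the larger reduction potential, so it is the cathode: E°cell = +1.194 − (−0.341) = +1.535 V and n = 6.
Since E = E° − (0.0592/n)·log Q, log Q = n(E° − E)/0.0592 = 1.419.
Balancing electrons gives 3 Pt²⁺(aq) + 2 In(s) → 3 Pt(s) + 2 In³⁺(aq); thus Q = [In³⁺(aq)]^2 / [Pt²⁺(aq)]^3.
Substituting the known concentrations and solving, log [Pt²⁺(aq)] = −2.038 and [Pt²⁺(aq)] = 0.0092 M.

0.0092 M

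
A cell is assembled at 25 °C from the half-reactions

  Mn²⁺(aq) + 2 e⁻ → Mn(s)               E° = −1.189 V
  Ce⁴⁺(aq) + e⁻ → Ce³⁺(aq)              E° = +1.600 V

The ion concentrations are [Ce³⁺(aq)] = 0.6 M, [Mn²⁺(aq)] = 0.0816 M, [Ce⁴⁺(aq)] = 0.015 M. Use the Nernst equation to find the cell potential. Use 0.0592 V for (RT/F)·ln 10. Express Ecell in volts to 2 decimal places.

The Ce⁴⁺/Ce³⁺ couple has the more positive E°, so it is the cathode; Mn²⁺/Mn is the anode.
E°cell = E°cat − E°an = +1.600 − (−1.189) = +2.789 V; n = 2.
For the overall reaction 2 Ce⁴⁺(aq) + Mn(s) → 2 Ce³⁺(aq) + Mn²⁺(aq), Q = ([Ce³⁺(aq)]^2·[Mn²⁺(aq)]) / [Ce⁴⁺(aq)]^2 = 131, giving log Q = 2.116.
E = E° − (0.0592/n)·log Q = +2.789 − (0.0592/2)(2.116) = +2.73 V.

+2.73 V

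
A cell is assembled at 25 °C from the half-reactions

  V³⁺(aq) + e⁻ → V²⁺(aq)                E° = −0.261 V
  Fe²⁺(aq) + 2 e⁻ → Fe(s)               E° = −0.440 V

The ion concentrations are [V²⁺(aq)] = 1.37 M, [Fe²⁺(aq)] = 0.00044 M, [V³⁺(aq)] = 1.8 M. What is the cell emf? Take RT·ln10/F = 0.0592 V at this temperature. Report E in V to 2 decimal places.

+0.29 V

The V³⁺/V²⁺ couple has the more positive E°, so it is the cathode; Fe²⁺/Fe is the anode.
The standard potential is −0.261 − (−0.440) = +0.179 V and the balanced reaction transfers n = 2 electrons.
Balancing gives 2 V³⁺(aq) + Fe(s) → 2 V²⁺(aq) + Fe²⁺(aq); hence Q = ([V²⁺(aq)]^2·[Fe²⁺(aq)]) / [V³⁺(aq)]^2 = 0.000255 (log Q = −3.594).
By the Nernst equation, E = +0.179 − (0.0592/2)·(−3.594) = +0.29 V.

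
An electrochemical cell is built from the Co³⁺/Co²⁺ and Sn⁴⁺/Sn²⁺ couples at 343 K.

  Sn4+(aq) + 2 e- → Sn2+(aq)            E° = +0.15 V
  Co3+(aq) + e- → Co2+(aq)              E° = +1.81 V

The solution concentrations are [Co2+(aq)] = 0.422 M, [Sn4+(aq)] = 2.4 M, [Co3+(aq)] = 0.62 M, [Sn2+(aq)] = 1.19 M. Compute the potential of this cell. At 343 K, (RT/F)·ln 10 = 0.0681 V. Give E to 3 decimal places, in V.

Co³⁺/Co²⁺ is reduced (cathode, E° = +1.81 V) and Sn⁴⁺/Sn²⁺ is oxidized (anode).
E°cell = +1.81 − (+0.15) = +1.66 V, with n = 2 electrons transferred.
For the overall reaction 2 Co3+(aq) + Sn2+(aq) → 2 Co2+(aq) + Sn4+(aq), Q = ([Co2+(aq)]^2·[Sn4+(aq)]) / ([Co3+(aq)]^2·[Sn2+(aq)]) = 0.934, giving log Q = −0.029.
By the Nernst equation, E = +1.66 − (0.0681/2)·(−0.029) = +1.661 V.

+1.661 V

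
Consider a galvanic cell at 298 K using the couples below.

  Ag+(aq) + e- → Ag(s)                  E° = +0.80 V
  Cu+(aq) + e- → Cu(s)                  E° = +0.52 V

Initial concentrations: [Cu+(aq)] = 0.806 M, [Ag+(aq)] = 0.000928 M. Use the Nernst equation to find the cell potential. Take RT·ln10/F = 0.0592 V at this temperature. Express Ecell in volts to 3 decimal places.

+0.106 V

Ag⁺/Ag is reduced (cathode, E° = +0.80 V) and Cu⁺/Cu is oxidized (anode).
E°cell = E°cat − E°an = +0.80 − (+0.52) = +0.28 V; n = 1.
Balancing gives Ag+(aq) + Cu(s) → Ag(s) + Cu+(aq); hence Q = [Cu+(aq)] / [Ag+(aq)] = 869 (log Q = 2.939).
E = E° − (0.0592/n)·log Q = +0.28 − (0.0592/1)(2.939) = +0.106 V.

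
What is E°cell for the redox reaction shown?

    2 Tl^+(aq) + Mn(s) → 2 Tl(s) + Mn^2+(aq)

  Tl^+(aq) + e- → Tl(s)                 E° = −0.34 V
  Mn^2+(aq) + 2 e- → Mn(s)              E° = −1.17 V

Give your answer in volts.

Tl^+(aq) gains electrons, so the Tl⁺/Tl couple is the cathode; the Mn²⁺/Mn couple is the anode.
E°cell = E°(cathode) − E°(anode) = −0.34 − (−1.17) = +0.83 V.

+0.83 V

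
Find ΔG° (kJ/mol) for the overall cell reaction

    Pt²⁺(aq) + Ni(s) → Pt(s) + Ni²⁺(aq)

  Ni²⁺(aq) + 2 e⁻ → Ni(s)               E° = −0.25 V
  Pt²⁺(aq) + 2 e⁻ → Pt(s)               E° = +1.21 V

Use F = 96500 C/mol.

−282 kJ/mol

In the reaction as written Pt²⁺(aq) is reduced, so the Pt²⁺/Pt couple is the cathode and Ni²⁺/Ni is the anode.
E°cell = +1.21 − (−0.25) = +1.46 V; balancing electrons gives n = 2.
ΔG° = −nFE°cell = −(2)(96500)(+1.46) J/mol = −282 kJ/mol.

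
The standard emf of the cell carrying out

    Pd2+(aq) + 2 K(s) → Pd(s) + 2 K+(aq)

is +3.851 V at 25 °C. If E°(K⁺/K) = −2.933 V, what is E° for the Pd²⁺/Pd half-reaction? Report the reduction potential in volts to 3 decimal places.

+0.918 V

In the reaction as written the Pd²⁺/Pd couple is reduced (cathode) and K⁺/K is oxidized (anode), so E°cell = E°(Pd²⁺/Pd) − E°(K⁺/K).
E°(Pd²⁺/Pd) = E°cell + E°(anode) = +3.851 + (−2.933) = +0.918 V.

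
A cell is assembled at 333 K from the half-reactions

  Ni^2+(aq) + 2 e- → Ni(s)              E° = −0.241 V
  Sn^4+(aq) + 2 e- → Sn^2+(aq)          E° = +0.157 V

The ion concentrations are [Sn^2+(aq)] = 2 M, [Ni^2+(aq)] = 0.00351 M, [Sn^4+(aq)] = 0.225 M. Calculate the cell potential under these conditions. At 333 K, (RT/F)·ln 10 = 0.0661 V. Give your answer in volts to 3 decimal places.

Sn⁴⁺/Sn²⁺ is reduced (cathode, E° = +0.157 V) and Ni²⁺/Ni is oxidized (anode).
E°cell = E°cat − E°an = +0.157 − (−0.241) = +0.398 V; n = 2.
Balancing gives Sn^4+(aq) + Ni(s) → Sn^2+(aq) + Ni^2+(aq); hence Q = ([Sn^2+(aq)]·[Ni^2+(aq)]) / [Sn^4+(aq)] = 0.0312 (log Q = −1.506).
Applying E = E° − (RT ln10/nF)·log Q gives +0.398 − (0.0661/2)(−1.506) = +0.448 V.

+0.448 V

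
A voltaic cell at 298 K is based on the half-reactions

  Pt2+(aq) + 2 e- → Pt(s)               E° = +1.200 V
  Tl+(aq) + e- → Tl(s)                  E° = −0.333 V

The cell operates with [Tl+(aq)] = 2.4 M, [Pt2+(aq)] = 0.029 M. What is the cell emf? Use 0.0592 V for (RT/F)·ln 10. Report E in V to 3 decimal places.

+1.465 V

The Pt²⁺/Pt couple has the more positive E°, so it is the cathode; Tl⁺/Tl is the anode.
The standard potential is +1.200 − (−0.333) = +1.533 V and the balanced reaction transfers n = 2 electrons.
For the overall reaction Pt2+(aq) + 2 Tl(s) → Pt(s) + 2 Tl+(aq), Q = [Tl+(aq)]^2 / [Pt2+(aq)] = 199, giving log Q = 2.298.
Applying E = E° − (RT ln10/nF)·log Q gives +1.533 − (0.0592/2)(2.298) = +1.465 V.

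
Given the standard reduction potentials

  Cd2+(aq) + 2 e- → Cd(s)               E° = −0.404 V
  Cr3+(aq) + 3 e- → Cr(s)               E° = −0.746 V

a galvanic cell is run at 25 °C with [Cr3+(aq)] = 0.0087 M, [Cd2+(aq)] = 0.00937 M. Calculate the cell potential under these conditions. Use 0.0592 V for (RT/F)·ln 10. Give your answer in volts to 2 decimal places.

+0.32 V

Since E°(Cd²⁺/Cd) > E°(Cr³⁺/Cr), Cd²⁺/Cd serves as the cathode.
E°cell = E°cat − E°an = −0.404 − (−0.746) = +0.342 V; n = 6.
For the overall reaction 3 Cd2+(aq) + 2 Cr(s) → 3 Cd(s) + 2 Cr3+(aq), Q = [Cr3+(aq)]^2 / [Cd2+(aq)]^3 = 92, giving log Q = 1.964.
E = E° − (0.0592/n)·log Q = +0.342 − (0.0592/6)(1.964) = +0.32 V.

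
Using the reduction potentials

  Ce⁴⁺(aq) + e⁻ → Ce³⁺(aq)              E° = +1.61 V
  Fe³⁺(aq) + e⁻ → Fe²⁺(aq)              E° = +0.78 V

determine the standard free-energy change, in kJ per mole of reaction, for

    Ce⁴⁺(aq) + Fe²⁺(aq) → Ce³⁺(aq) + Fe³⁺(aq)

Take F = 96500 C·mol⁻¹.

In the reaction as written Ce⁴⁺(aq) is reduced, so the Ce⁴⁺/Ce³⁺ couple is the cathode and Fe³⁺/Fe²⁺ is the anode.
E°cell = +1.61 − (+0.78) = +0.83 V; balancing electrons gives n = 1.
ΔG° = −nFE°cell = −(1)(96500)(+0.83) J/mol = −80.1 kJ/mol.

−80.1 kJ/mol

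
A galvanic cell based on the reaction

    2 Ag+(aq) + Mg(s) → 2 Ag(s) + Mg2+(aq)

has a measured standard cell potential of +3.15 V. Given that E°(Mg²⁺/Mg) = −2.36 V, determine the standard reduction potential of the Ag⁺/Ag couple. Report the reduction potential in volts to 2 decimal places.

+0.79 V

In the reaction as written the Ag⁺/Ag couple is reduced (cathode) and Mg²⁺/Mg is oxidized (anode), so E°cell = E°(Ag⁺/Ag) − E°(Mg²⁺/Mg).
E°(Ag⁺/Ag) = E°cell + E°(anode) = +3.15 + (−2.36) = +0.79 V.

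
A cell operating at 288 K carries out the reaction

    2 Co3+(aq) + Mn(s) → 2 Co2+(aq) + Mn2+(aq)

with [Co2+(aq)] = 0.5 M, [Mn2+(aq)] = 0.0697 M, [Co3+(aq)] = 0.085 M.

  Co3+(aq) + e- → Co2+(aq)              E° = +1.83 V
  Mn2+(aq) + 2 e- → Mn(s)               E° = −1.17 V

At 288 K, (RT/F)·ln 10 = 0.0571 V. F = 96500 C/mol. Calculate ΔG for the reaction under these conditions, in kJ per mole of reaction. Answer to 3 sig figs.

E°cell = +1.83 − (−1.17) = +3.00 V; the balanced reaction transfers n = 2 electrons.
The reaction quotient is ([Co2+(aq)]^2·[Mn2+(aq)]) / [Co3+(aq)]^2 = 2.41; by Nernst, E = +3.00 − (0.0571/2)(0.382) = +2.9891 V.
Then ΔG = −nFE = −2 × 96500 × +2.9891 J/mol = −577 kJ/mol.

−577 kJ/mol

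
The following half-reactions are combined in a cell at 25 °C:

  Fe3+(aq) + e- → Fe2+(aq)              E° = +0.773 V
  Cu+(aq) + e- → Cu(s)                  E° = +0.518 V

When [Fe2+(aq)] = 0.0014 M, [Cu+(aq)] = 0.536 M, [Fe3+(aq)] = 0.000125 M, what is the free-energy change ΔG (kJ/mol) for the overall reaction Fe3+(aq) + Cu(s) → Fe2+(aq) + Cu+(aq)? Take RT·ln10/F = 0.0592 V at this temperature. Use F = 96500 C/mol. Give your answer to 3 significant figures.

−20.2 kJ/mol

E°cell = +0.773 − (+0.518) = +0.255 V; the balanced reaction transfers n = 1 electron.
Here Q = ([Fe2+(aq)]·[Cu+(aq)]) / [Fe3+(aq)] = 6 (log Q = 0.778), giving E = +0.255 − (0.0592/1)·(0.778) = +0.2089 V.
ΔG = −nFE = −(1)(96500)(+0.2089) J/mol = −20.2 kJ/mol.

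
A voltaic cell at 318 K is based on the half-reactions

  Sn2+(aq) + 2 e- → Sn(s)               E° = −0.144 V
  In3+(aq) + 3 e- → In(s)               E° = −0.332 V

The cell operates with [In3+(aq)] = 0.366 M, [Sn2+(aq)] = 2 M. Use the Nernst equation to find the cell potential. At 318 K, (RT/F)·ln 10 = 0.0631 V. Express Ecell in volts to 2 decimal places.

The Sn²⁺/Sn couple has the more positive E°, so it is the cathode; In³⁺/In is the anode.
E°cell = −0.144 − (−0.332) = +0.188 V, with n = 6 electrons transferred.
For the overall reaction 3 Sn2+(aq) + 2 In(s) → 3 Sn(s) + 2 In3+(aq), Q = [In3+(aq)]^2 / [Sn2+(aq)]^3 = 0.0167, giving log Q = −1.776.
E = E° − (0.0631/n)·log Q = +0.188 − (0.0631/6)(−1.776) = +0.21 V.

+0.21 V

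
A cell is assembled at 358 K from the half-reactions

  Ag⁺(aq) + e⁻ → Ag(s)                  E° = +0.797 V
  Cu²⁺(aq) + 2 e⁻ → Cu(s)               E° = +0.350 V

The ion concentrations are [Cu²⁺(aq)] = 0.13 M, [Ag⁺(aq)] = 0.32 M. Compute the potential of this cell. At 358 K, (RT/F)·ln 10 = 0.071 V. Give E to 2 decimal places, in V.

Ag⁺/Ag is reduced (cathode, E° = +0.797 V) and Cu²⁺/Cu is oxidized (anode).
E°cell = E°cat − E°an = +0.797 − (+0.350) = +0.447 V; n = 2.
For the overall reaction 2 Ag⁺(aq) + Cu(s) → 2 Ag(s) + Cu²⁺(aq), Q = [Cu²⁺(aq)] / [Ag⁺(aq)]^2 = 1.27, giving log Q = 0.104.
E = E° − (0.071/n)·log Q = +0.447 − (0.071/2)(0.104) = +0.44 V.

+0.44 V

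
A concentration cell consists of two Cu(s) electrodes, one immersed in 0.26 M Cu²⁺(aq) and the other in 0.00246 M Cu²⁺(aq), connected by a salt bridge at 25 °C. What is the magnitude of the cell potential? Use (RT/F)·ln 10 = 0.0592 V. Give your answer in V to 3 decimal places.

0.060 V

For a concentration cell E°cell = 0, since both electrodes use the same couple.
The compartment with the higher Cu²⁺(aq) concentration (0.26 M) acts as the cathode; ions are reduced there and produced at the dilute (0.00246 M) anode.
With n = 2, Ecell = −(0.0592/2)·log([dilute]/[conc]) = −(0.0592/2)·log(0.00246/0.26) = +0.060 V.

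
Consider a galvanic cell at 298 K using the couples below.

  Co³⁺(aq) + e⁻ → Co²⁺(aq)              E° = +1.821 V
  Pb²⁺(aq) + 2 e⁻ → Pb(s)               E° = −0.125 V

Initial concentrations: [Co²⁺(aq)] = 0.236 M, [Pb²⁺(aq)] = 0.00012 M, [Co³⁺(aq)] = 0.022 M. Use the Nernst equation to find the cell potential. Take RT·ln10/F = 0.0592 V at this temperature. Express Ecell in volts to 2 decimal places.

Since E°(Co³⁺/Co²⁺) > E°(Pb²⁺/Pb), Co³⁺/Co²⁺ serves as the cathode.
E°cell = +1.821 − (−0.125) = +1.946 V, with n = 2 electrons transferred.
Balancing gives 2 Co³⁺(aq) + Pb(s) → 2 Co²⁺(aq) + Pb²⁺(aq); hence Q = ([Co²⁺(aq)]^2·[Pb²⁺(aq)]) / [Co³⁺(aq)]^2 = 0.0138 (log Q = −1.860).
Applying E = E° − (RT ln10/nF)·log Q gives +1.946 − (0.0592/2)(−1.860) = +2.00 V.

+2.00 V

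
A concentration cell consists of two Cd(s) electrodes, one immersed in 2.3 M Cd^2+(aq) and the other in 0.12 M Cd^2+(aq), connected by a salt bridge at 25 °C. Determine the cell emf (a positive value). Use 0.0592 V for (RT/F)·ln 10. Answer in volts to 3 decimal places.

0.038 V

For a concentration cell E°cell = 0, since both electrodes use the same couple.
The compartment with the higher Cd^2+(aq) concentration (2.3 M) acts as the cathode; ions are reduced there and produced at the dilute (0.12 M) anode.
With n = 2, Ecell = −(0.0592/2)·log([dilute]/[conc]) = −(0.0592/2)·log(0.12/2.3) = +0.038 V.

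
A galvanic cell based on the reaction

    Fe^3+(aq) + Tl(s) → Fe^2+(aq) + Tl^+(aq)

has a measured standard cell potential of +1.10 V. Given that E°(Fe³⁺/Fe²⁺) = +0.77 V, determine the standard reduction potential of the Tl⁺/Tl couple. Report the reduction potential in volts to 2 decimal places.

In the reaction as written the Fe³⁺/Fe²⁺ couple is reduced (cathode) and Tl⁺/Tl is oxidized (anode), so E°cell = E°(Fe³⁺/Fe²⁺) − E°(Tl⁺/Tl).
E°(Tl⁺/Tl) = E°(cathode) − E°cell = +0.77 − (+1.10) = −0.33 V.

−0.33 V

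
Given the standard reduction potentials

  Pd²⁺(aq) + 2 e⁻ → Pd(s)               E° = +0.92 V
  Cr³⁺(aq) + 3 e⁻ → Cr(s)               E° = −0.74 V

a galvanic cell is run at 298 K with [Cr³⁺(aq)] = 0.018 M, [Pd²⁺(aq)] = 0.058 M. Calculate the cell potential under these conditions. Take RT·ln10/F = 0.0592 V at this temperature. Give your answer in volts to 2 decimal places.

The Pd²⁺/Pd couple has the more positive E°, so it is the cathode; Cr³⁺/Cr is the anode.
The standard potential is +0.92 − (−0.74) = +1.66 V and the balanced reaction transfers n = 6 electrons.
For the overall reaction 3 Pd²⁺(aq) + 2 Cr(s) → 3 Pd(s) + 2 Cr³⁺(aq), Q = [Cr³⁺(aq)]^2 / [Pd²⁺(aq)]^3 = 1.66, giving log Q = 0.220.
By the Nernst equation, E = +1.66 − (0.0592/6)·(0.220) = +1.66 V.

+1.66 V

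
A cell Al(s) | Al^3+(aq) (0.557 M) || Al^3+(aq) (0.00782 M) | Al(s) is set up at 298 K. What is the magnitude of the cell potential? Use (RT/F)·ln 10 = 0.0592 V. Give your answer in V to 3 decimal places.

For a concentration cell E°cell = 0, since both electrodes use the same couple.
The compartment with the higher Al^3+(aq) concentration (0.557 M) acts as the cathode; ions are reduced there and produced at the dilute (0.00782 M) anode.
With n = 3, Ecell = −(0.0592/3)·log([dilute]/[conc]) = −(0.0592/3)·log(0.00782/0.557) = +0.037 V.

0.037 V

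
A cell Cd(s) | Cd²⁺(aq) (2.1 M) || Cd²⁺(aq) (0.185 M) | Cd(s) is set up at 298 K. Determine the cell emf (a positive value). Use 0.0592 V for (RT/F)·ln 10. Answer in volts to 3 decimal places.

For a concentration cell E°cell = 0, since both electrodes use the same couple.
The compartment with the higher Cd²⁺(aq) concentration (2.1 M) acts as the cathode; ions are reduced there and produced at the dilute (0.185 M) anode.
With n = 2, Ecell = −(0.0592/2)·log([dilute]/[conc]) = −(0.0592/2)·log(0.185/2.1) = +0.031 V.

0.031 V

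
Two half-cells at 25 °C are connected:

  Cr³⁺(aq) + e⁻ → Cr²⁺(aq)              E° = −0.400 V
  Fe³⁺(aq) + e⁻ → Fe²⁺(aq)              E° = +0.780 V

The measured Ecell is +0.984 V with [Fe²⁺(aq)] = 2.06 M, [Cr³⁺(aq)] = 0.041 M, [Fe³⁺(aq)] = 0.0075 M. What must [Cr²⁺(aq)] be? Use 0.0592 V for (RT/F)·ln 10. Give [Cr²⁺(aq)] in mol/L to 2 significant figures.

The Fe³⁺/Fe²⁺ couple has the larger reduction potential, so it is the cathode: E°cell = +0.780 − (−0.400) = +1.180 V and n = 1.
From the Nernst equation, log Q = n(E° − E)/0.0592 = 1·(+1.180 − (+0.984))/0.0592 = 3.311.
For Fe³⁺(aq) + Cr²⁺(aq) → Fe²⁺(aq) + Cr³⁺(aq), the reaction quotient is Q = ([Fe²⁺(aq)]·[Cr³⁺(aq)]) / ([Fe³⁺(aq)]·[Cr²⁺(aq)]).
Substituting the known concentrations and solving, log [Cr²⁺(aq)] = −2.259 and [Cr²⁺(aq)] = 0.0055 M.

0.0055 M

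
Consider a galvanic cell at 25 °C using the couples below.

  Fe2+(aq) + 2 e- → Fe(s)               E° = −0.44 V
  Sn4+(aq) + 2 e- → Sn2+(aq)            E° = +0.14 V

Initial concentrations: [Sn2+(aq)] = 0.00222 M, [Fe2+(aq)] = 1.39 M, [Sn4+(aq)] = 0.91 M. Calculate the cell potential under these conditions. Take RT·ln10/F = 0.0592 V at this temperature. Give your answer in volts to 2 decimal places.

Sn⁴⁺/Sn²⁺ is reduced (cathode, E° = +0.14 V) and Fe²⁺/Fe is oxidized (anode).
E°cell = +0.14 − (−0.44) = +0.58 V, with n = 2 electrons transferred.
For the overall reaction Sn4+(aq) + Fe(s) → Sn2+(aq) + Fe2+(aq), Q = ([Sn2+(aq)]·[Fe2+(aq)]) / [Sn4+(aq)] = 0.00339, giving log Q = −2.470.
By the Nernst equation, E = +0.58 − (0.0592/2)·(−2.470) = +0.65 V.

+0.65 V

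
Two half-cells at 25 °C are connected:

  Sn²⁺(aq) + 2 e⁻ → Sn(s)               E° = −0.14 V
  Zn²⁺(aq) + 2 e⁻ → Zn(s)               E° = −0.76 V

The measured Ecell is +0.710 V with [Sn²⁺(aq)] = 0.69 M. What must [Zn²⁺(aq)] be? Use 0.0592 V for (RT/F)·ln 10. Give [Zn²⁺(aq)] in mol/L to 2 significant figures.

0.00063 M

Sn²⁺/Sn is the cathode (higher E°); E°cell = −0.14 − (−0.76) = +0.62 V with n = 2.
Since E = E° − (0.0592/n)·log Q, log Q = n(E° − E)/0.0592 = −3.041.
For Sn²⁺(aq) + Zn(s) → Sn(s) + Zn²⁺(aq), the reaction quotient is Q = [Zn²⁺(aq)] / [Sn²⁺(aq)].
Isolating [Zn²⁺(aq)] in Q = 10^{−3.041} yields log [Zn²⁺(aq)] = −3.202, i.e. 0.00063 M.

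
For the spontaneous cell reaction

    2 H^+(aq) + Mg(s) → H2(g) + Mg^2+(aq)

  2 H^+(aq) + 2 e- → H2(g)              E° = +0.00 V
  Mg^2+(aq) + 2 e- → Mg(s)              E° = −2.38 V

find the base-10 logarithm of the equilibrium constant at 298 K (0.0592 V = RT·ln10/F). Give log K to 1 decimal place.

The 2H⁺/H₂ couple is reduced (cathode); E°cell = +0.00 − (−2.38) = +2.38 V with n = 2.
At equilibrium E = 0, so log K = nE°cell / 0.0592 = (2)(+2.38) / 0.0592 = 80.4.

log K = 80.4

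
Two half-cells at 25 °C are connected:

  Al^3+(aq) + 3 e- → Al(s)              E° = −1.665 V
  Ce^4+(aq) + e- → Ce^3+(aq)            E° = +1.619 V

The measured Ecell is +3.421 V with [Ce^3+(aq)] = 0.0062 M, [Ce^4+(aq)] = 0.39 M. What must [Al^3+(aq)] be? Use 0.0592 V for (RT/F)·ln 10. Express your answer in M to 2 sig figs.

0.028 M

With Ce⁴⁺/Ce³⁺ at the cathode and Al³⁺/Al at the anode, E°cell = +1.619 − (−1.665) = +3.284 V (n = 3).
From the Nernst equation, log Q = n(E° − E)/0.0592 = 3·(+3.284 − (+3.421))/0.0592 = −6.943.
The balanced reaction is 3 Ce^4+(aq) + Al(s) → 3 Ce^3+(aq) + Al^3+(aq), so Q = ([Ce^3+(aq)]^3·[Al^3+(aq)]) / [Ce^4+(aq)]^3.
Isolating [Al^3+(aq)] in Q = 10^{−6.943} yields log [Al^3+(aq)] = −1.547, i.e. 0.028 M.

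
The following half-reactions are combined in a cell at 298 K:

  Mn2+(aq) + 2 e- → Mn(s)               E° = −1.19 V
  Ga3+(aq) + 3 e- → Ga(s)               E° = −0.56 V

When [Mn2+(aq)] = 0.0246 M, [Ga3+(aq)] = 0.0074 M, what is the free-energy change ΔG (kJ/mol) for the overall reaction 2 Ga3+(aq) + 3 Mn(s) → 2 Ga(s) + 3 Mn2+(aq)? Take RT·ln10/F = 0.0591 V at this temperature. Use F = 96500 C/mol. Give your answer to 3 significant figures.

−368 kJ/mol

E°cell = −0.56 − (−1.19) = +0.63 V; the balanced reaction transfers n = 6 electrons.
Q = [Mn2+(aq)]^3 / [Ga3+(aq)]^2 = 0.272, so log Q = −0.566 and E = +0.63 − (0.0591/6)(−0.566) = +0.6356 V.
Finally ΔG = −nFE = −(6)(96500 C/mol)(+0.6356 V) = −368 kJ/mol.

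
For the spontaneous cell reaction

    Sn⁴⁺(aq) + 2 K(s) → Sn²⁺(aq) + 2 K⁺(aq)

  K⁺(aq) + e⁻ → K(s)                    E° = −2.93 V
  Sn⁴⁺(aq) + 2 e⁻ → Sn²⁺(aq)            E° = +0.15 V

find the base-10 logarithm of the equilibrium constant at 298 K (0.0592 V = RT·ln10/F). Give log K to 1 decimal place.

The Sn⁴⁺/Sn²⁺ couple is reduced (cathode); E°cell = +0.15 − (−2.93) = +3.08 V with n = 2.
At equilibrium E = 0, so log K = nE°cell / 0.0592 = (2)(+3.08) / 0.0592 = 104.1.

log K = 104.1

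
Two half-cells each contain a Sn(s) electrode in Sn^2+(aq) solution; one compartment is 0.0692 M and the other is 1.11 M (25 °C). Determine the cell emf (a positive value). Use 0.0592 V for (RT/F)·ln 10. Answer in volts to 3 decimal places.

For a concentration cell E°cell = 0, since both electrodes use the same couple.
The compartment with the higher Sn^2+(aq) concentration (1.11 M) acts as the cathode; ions are reduced there and produced at the dilute (0.0692 M) anode.
With n = 2, Ecell = −(0.0592/2)·log([dilute]/[conc]) = −(0.0592/2)·log(0.0692/1.11) = +0.036 V.

0.036 V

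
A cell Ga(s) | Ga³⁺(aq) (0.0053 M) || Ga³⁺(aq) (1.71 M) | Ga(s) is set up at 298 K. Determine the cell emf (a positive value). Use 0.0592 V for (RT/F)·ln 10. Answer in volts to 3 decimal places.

For a concentration cell E°cell = 0, since both electrodes use the same couple.
The compartment with the higher Ga³⁺(aq) concentration (1.71 M) acts as the cathode; ions are reduced there and produced at the dilute (0.0053 M) anode.
With n = 3, Ecell = −(0.0592/3)·log([dilute]/[conc]) = −(0.0592/3)·log(0.0053/1.71) = +0.050 V.

0.050 V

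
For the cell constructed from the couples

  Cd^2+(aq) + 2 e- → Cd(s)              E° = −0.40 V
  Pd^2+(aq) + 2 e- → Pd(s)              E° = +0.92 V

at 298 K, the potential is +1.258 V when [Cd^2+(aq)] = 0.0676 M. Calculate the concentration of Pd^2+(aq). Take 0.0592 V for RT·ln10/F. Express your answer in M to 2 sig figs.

0.00054 M

With Pd²⁺/Pd at the cathode and Cd²⁺/Cd at the anode, E°cell = +0.92 − (−0.40) = +1.32 V (n = 2).
Rearranging E = E° − (0.0592/n)·log Q gives log Q = 2(+1.32 − (+1.258))/0.0592 = 2.095.
The balanced reaction is Pd^2+(aq) + Cd(s) → Pd(s) + Cd^2+(aq), so Q = [Cd^2+(aq)] / [Pd^2+(aq)].
Solving for the unknown gives log [Pd^2+(aq)] = −3.265, so [Pd^2+(aq)] ≈ 0.00054 M.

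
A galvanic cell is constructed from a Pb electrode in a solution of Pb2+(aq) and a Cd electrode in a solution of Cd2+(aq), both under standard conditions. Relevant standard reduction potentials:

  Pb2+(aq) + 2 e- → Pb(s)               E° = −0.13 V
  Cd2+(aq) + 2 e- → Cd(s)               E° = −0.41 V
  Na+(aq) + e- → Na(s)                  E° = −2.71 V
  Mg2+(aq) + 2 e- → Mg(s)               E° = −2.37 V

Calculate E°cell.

Of the two couples in this cell, the one with the more positive reduction potential is reduced at the cathode: here that is Pb²⁺/Pb (−0.13 V); Cd²⁺/Cd (−0.41 V) is the anode.
E°cell = E°(cathode) − E°(anode) = −0.13 − (−0.41) = +0.28 V.

+0.28 V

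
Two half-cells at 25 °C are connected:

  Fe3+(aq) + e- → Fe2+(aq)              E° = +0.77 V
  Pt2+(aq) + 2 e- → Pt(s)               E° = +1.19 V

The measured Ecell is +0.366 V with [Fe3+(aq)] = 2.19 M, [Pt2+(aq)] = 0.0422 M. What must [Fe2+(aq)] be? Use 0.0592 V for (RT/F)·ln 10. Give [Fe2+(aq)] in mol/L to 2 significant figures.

Pt²⁺/Pt is the cathode (higher E°); E°cell = +1.19 − (+0.77) = +0.42 V with n = 2.
Since E = E° − (0.0592/n)·log Q, log Q = n(E° − E)/0.0592 = 1.824.
The balanced reaction is Pt2+(aq) + 2 Fe2+(aq) → Pt(s) + 2 Fe3+(aq), so Q = [Fe3+(aq)]^2 / ([Pt2+(aq)]·[Fe2+(aq)]^2).
Substituting the known concentrations and solving, log [Fe2+(aq)] = 0.116 and [Fe2+(aq)] = 1.3 M.

1.3 M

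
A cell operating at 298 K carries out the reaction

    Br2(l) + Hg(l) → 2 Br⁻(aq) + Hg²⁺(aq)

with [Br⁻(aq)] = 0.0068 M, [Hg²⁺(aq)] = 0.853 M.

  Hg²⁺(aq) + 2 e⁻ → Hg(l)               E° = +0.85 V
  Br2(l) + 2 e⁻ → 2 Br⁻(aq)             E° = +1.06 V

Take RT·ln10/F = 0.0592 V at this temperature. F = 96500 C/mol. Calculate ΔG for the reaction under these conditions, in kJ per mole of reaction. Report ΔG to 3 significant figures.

−65.7 kJ/mol

The standard cell potential is +1.06 − (+0.85) = +0.21 V, with n = 2 electrons in the balanced equation.
Here Q = [Br⁻(aq)]^2·[Hg²⁺(aq)] = 3.94×10^−5 (log Q = −4.404), giving E = +0.21 − (0.0592/2)·(−4.404) = +0.3404 V.
Then ΔG = −nFE = −2 × 96500 × +0.3404 J/mol = −65.7 kJ/mol.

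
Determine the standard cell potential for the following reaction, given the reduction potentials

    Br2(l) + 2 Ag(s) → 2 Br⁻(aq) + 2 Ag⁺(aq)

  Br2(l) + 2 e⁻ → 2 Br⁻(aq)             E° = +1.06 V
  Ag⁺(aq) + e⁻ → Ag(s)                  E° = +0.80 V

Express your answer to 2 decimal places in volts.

In the reaction as written, Br2(l) is reduced (cathode) and Ag⁺(aq) is produced by oxidation at the anode.
E°cell = E°(cathode) − E°(anode) = +1.06 − (+0.80) = +0.26 V.
The positive value indicates the reaction is spontaneous as written.

+0.26 V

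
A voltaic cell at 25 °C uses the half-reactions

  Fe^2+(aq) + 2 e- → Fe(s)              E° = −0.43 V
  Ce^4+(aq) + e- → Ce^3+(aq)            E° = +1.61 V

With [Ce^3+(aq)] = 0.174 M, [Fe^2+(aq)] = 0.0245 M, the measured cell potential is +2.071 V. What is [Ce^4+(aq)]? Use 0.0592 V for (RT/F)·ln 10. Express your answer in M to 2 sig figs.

Ce⁴⁺/Ce³⁺ is the cathode (higher E°); E°cell = +1.61 − (−0.43) = +2.04 V with n = 2.
Since E = E° − (0.0592/n)·log Q, log Q = n(E° − E)/0.0592 = −1.047.
The balanced reaction is 2 Ce^4+(aq) + Fe(s) → 2 Ce^3+(aq) + Fe^2+(aq), so Q = ([Ce^3+(aq)]^2·[Fe^2+(aq)]) / [Ce^4+(aq)]^2.
Substituting the known concentrations and solving, log [Ce^4+(aq)] = −1.041 and [Ce^4+(aq)] = 0.091 M.

0.091 M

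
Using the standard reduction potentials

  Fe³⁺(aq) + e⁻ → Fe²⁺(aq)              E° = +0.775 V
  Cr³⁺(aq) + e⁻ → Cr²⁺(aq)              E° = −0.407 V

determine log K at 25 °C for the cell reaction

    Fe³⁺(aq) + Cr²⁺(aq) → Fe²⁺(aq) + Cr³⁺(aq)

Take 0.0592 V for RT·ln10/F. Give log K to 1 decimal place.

The Fe³⁺/Fe²⁺ couple is reduced (cathode); E°cell = +0.775 − (−0.407) = +1.182 V with n = 1.
At equilibrium E = 0, so log K = nE°cell / 0.0592 = (1)(+1.182) / 0.0592 = 20.0.

log K = 20.0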